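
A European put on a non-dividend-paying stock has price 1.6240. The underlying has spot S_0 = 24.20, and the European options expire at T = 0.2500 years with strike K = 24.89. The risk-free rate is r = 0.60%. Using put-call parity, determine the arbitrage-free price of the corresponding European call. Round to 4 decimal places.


Answer: Call price = 0.9713

Derivation:
Put-call parity: C - P = S_0 * exp(-qT) - K * exp(-rT).
S_0 * exp(-qT) = 24.2000 * 1.00000000 = 24.20000000
K * exp(-rT) = 24.8900 * 0.99850112 = 24.85269299
C = P + S*exp(-qT) - K*exp(-rT)
C = 1.6240 + 24.20000000 - 24.85269299 = 0.9713


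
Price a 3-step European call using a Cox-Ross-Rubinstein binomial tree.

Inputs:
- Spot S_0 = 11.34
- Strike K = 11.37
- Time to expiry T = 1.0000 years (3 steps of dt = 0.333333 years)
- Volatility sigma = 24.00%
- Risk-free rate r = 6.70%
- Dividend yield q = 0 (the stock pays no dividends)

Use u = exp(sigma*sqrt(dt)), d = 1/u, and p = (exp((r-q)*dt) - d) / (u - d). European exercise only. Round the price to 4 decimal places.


dt = T/N = 0.333333
u = exp(sigma*sqrt(dt)) = 1.148623; d = 1/u = 0.870607
p = (exp((r-q)*dt) - d) / (u - d) = 0.546649
Discount per step: exp(-r*dt) = 0.977914
Stock lattice S(k, i) with i counting down-moves:
  k=0: S(0,0) = 11.3400
  k=1: S(1,0) = 13.0254; S(1,1) = 9.8727
  k=2: S(2,0) = 14.9613; S(2,1) = 11.3400; S(2,2) = 8.5952
  k=3: S(3,0) = 17.1849; S(3,1) = 13.0254; S(3,2) = 9.8727; S(3,3) = 7.4831
Terminal payoffs V(N, i) = max(S_T - K, 0):
  V(3,0) = 5.814855; V(3,1) = 1.655388; V(3,2) = 0.000000; V(3,3) = 0.000000
Backward induction: V(k, i) = exp(-r*dt) * [p * V(k+1, i) + (1-p) * V(k+1, i+1)].
  V(2,0) = exp(-r*dt) * [p*5.814855 + (1-p)*1.655388] = 3.842379
  V(2,1) = exp(-r*dt) * [p*1.655388 + (1-p)*0.000000] = 0.884931
  V(2,2) = exp(-r*dt) * [p*0.000000 + (1-p)*0.000000] = 0.000000
  V(1,0) = exp(-r*dt) * [p*3.842379 + (1-p)*0.884931] = 2.446367
  V(1,1) = exp(-r*dt) * [p*0.884931 + (1-p)*0.000000] = 0.473063
  V(0,0) = exp(-r*dt) * [p*2.446367 + (1-p)*0.473063] = 1.517496

Answer: Price = V(0,0) = 1.5175


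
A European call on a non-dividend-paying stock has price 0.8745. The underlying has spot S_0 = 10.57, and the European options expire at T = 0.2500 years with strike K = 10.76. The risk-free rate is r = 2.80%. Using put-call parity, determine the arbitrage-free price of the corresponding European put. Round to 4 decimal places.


Put-call parity: C - P = S_0 * exp(-qT) - K * exp(-rT).
S_0 * exp(-qT) = 10.5700 * 1.00000000 = 10.57000000
K * exp(-rT) = 10.7600 * 0.99302444 = 10.68494301
P = C - S*exp(-qT) + K*exp(-rT)
P = 0.8745 - 10.57000000 + 10.68494301 = 0.9894

Answer: Put price = 0.9894


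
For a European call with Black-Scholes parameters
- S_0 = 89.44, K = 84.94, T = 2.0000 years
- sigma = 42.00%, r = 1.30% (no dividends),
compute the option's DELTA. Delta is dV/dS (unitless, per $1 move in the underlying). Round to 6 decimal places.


Answer: Delta = 0.665554

Derivation:
d1 = 0.4276697720; d2 = -0.1662999242
phi(d1) = 0.3640772349; exp(-qT) = 1.0000000000; exp(-rT) = 0.9743350896
N(d1) = 0.6655542198
Delta = exp(-qT) * N(d1) = 1.0000000000 * 0.6655542198 = 0.665554


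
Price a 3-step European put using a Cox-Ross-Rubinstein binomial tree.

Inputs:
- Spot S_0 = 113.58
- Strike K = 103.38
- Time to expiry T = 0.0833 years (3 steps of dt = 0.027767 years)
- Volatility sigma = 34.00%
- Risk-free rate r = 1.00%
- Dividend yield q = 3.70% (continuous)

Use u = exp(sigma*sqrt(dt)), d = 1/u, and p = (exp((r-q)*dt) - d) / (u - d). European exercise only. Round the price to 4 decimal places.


dt = T/N = 0.027767
u = exp(sigma*sqrt(dt)) = 1.058291; d = 1/u = 0.944920
p = (exp((r-q)*dt) - d) / (u - d) = 0.479230
Discount per step: exp(-r*dt) = 0.999722
Stock lattice S(k, i) with i counting down-moves:
  k=0: S(0,0) = 113.5800
  k=1: S(1,0) = 120.2007; S(1,1) = 107.3240
  k=2: S(2,0) = 127.2073; S(2,1) = 113.5800; S(2,2) = 101.4125
  k=3: S(3,0) = 134.6223; S(3,1) = 120.2007; S(3,2) = 107.3240; S(3,3) = 95.8267
Terminal payoffs V(N, i) = max(K - S_T, 0):
  V(3,0) = 0.000000; V(3,1) = 0.000000; V(3,2) = 0.000000; V(3,3) = 7.553292
Backward induction: V(k, i) = exp(-r*dt) * [p * V(k+1, i) + (1-p) * V(k+1, i+1)].
  V(2,0) = exp(-r*dt) * [p*0.000000 + (1-p)*0.000000] = 0.000000
  V(2,1) = exp(-r*dt) * [p*0.000000 + (1-p)*0.000000] = 0.000000
  V(2,2) = exp(-r*dt) * [p*0.000000 + (1-p)*7.553292] = 3.932438
  V(1,0) = exp(-r*dt) * [p*0.000000 + (1-p)*0.000000] = 0.000000
  V(1,1) = exp(-r*dt) * [p*0.000000 + (1-p)*3.932438] = 2.047329
  V(0,0) = exp(-r*dt) * [p*0.000000 + (1-p)*2.047329] = 1.065892

Answer: Price = V(0,0) = 1.0659


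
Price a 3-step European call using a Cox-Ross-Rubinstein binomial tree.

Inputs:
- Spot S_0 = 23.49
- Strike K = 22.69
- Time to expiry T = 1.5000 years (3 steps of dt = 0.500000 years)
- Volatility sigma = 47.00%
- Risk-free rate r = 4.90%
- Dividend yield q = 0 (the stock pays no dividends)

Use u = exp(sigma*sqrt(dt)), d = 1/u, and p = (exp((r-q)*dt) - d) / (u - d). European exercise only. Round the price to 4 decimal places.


Answer: Price = V(0,0) = 6.7280

Derivation:
dt = T/N = 0.500000
u = exp(sigma*sqrt(dt)) = 1.394227; d = 1/u = 0.717243
p = (exp((r-q)*dt) - d) / (u - d) = 0.454308
Discount per step: exp(-r*dt) = 0.975798
Stock lattice S(k, i) with i counting down-moves:
  k=0: S(0,0) = 23.4900
  k=1: S(1,0) = 32.7504; S(1,1) = 16.8480
  k=2: S(2,0) = 45.6615; S(2,1) = 23.4900; S(2,2) = 12.0841
  k=3: S(3,0) = 63.6625; S(3,1) = 32.7504; S(3,2) = 16.8480; S(3,3) = 8.6673
Terminal payoffs V(N, i) = max(S_T - K, 0):
  V(3,0) = 40.972479; V(3,1) = 10.060394; V(3,2) = 0.000000; V(3,3) = 0.000000
Backward induction: V(k, i) = exp(-r*dt) * [p * V(k+1, i) + (1-p) * V(k+1, i+1)].
  V(2,0) = exp(-r*dt) * [p*40.972479 + (1-p)*10.060394] = 23.520636
  V(2,1) = exp(-r*dt) * [p*10.060394 + (1-p)*0.000000] = 4.459903
  V(2,2) = exp(-r*dt) * [p*0.000000 + (1-p)*0.000000] = 0.000000
  V(1,0) = exp(-r*dt) * [p*23.520636 + (1-p)*4.459903] = 12.801832
  V(1,1) = exp(-r*dt) * [p*4.459903 + (1-p)*0.000000] = 1.977132
  V(0,0) = exp(-r*dt) * [p*12.801832 + (1-p)*1.977132] = 6.728011


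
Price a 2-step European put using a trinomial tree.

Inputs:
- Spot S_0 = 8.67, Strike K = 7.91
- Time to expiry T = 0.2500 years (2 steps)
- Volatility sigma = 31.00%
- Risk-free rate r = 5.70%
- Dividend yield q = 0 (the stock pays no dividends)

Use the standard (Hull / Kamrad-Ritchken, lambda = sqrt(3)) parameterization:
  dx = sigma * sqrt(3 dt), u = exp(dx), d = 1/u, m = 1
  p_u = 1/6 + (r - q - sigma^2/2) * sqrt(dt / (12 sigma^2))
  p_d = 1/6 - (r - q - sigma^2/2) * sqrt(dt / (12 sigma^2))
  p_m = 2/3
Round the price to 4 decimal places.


dt = T/N = 0.125000; dx = sigma*sqrt(3*dt) = 0.189835
u = exp(dx) = 1.209051; d = 1/u = 0.827095
p_u = 0.169613, p_m = 0.666667, p_d = 0.163720
Discount per step: exp(-r*dt) = 0.992900
Stock lattice S(k, j) with j the centered position index:
  k=0: S(0,+0) = 8.6700
  k=1: S(1,-1) = 7.1709; S(1,+0) = 8.6700; S(1,+1) = 10.4825
  k=2: S(2,-2) = 5.9310; S(2,-1) = 7.1709; S(2,+0) = 8.6700; S(2,+1) = 10.4825; S(2,+2) = 12.6738
Terminal payoffs V(N, j) = max(K - S_T, 0):
  V(2,-2) = 1.978970; V(2,-1) = 0.739084; V(2,+0) = 0.000000; V(2,+1) = 0.000000; V(2,+2) = 0.000000
Backward induction: V(k, j) = exp(-r*dt) * [p_u * V(k+1, j+1) + p_m * V(k+1, j) + p_d * V(k+1, j-1)]
  V(1,-1) = exp(-r*dt) * [p_u*0.000000 + p_m*0.739084 + p_d*1.978970] = 0.810922
  V(1,+0) = exp(-r*dt) * [p_u*0.000000 + p_m*0.000000 + p_d*0.739084] = 0.120144
  V(1,+1) = exp(-r*dt) * [p_u*0.000000 + p_m*0.000000 + p_d*0.000000] = 0.000000
  V(0,+0) = exp(-r*dt) * [p_u*0.000000 + p_m*0.120144 + p_d*0.810922] = 0.211349

Answer: Price = V(0,0) = 0.2113


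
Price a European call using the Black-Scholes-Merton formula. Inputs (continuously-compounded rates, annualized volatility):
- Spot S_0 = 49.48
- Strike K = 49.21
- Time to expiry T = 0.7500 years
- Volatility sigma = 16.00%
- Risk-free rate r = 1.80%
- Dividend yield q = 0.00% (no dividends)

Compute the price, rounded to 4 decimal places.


d1 = (ln(S/K) + (r - q + 0.5*sigma^2) * T) / (sigma * sqrt(T)) = 0.20619843
d2 = d1 - sigma * sqrt(T) = 0.06763437
exp(-rT) = 0.98659072; exp(-qT) = 1.00000000
C = S_0 * exp(-qT) * N(d1) - K * exp(-rT) * N(d2)
N(d1) = 0.58168204; N(d2) = 0.52696165
C = 49.4800 * 1.00000000 * 0.58168204 - 49.2100 * 0.98659072 * 0.52696165 = 3.1976

Answer: Price = 3.1976


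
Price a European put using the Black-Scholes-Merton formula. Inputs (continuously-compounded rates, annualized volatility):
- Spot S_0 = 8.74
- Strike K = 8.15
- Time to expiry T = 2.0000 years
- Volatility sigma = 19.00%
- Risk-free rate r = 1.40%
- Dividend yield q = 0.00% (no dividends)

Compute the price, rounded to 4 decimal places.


d1 = (ln(S/K) + (r - q + 0.5*sigma^2) * T) / (sigma * sqrt(T)) = 0.49866757
d2 = d1 - sigma * sqrt(T) = 0.22996699
exp(-rT) = 0.97238837; exp(-qT) = 1.00000000
P = K * exp(-rT) * N(-d2) - S_0 * exp(-qT) * N(-d1)
N(-d1) = 0.30900680; N(-d2) = 0.40905871
P = 8.1500 * 0.97238837 * 0.40905871 - 8.7400 * 1.00000000 * 0.30900680 = 0.5411

Answer: Price = 0.5411


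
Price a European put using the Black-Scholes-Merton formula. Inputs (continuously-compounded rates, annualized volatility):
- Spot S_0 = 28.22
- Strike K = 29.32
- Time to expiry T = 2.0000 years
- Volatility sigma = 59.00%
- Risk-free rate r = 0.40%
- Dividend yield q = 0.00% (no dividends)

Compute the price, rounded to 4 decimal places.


d1 = (ln(S/K) + (r - q + 0.5*sigma^2) * T) / (sigma * sqrt(T)) = 0.38095206
d2 = d1 - sigma * sqrt(T) = -0.45343394
exp(-rT) = 0.99203191; exp(-qT) = 1.00000000
P = K * exp(-rT) * N(-d2) - S_0 * exp(-qT) * N(-d1)
N(-d1) = 0.35161941; N(-d2) = 0.67488185
P = 29.3200 * 0.99203191 * 0.67488185 - 28.2200 * 1.00000000 * 0.35161941 = 9.7072

Answer: Price = 9.7072


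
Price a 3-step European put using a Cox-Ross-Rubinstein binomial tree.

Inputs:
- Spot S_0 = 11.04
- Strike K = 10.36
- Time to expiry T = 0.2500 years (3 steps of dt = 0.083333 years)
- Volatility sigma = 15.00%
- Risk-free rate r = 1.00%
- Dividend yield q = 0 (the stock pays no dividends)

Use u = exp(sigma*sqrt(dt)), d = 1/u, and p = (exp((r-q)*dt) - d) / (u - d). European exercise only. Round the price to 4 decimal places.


Answer: Price = V(0,0) = 0.0835

Derivation:
dt = T/N = 0.083333
u = exp(sigma*sqrt(dt)) = 1.044252; d = 1/u = 0.957623
p = (exp((r-q)*dt) - d) / (u - d) = 0.498800
Discount per step: exp(-r*dt) = 0.999167
Stock lattice S(k, i) with i counting down-moves:
  k=0: S(0,0) = 11.0400
  k=1: S(1,0) = 11.5285; S(1,1) = 10.5722
  k=2: S(2,0) = 12.0387; S(2,1) = 11.0400; S(2,2) = 10.1241
  k=3: S(3,0) = 12.5715; S(3,1) = 11.5285; S(3,2) = 10.5722; S(3,3) = 9.6951
Terminal payoffs V(N, i) = max(K - S_T, 0):
  V(3,0) = 0.000000; V(3,1) = 0.000000; V(3,2) = 0.000000; V(3,3) = 0.664894
Backward induction: V(k, i) = exp(-r*dt) * [p * V(k+1, i) + (1-p) * V(k+1, i+1)].
  V(2,0) = exp(-r*dt) * [p*0.000000 + (1-p)*0.000000] = 0.000000
  V(2,1) = exp(-r*dt) * [p*0.000000 + (1-p)*0.000000] = 0.000000
  V(2,2) = exp(-r*dt) * [p*0.000000 + (1-p)*0.664894] = 0.332967
  V(1,0) = exp(-r*dt) * [p*0.000000 + (1-p)*0.000000] = 0.000000
  V(1,1) = exp(-r*dt) * [p*0.000000 + (1-p)*0.332967] = 0.166744
  V(0,0) = exp(-r*dt) * [p*0.000000 + (1-p)*0.166744] = 0.083503


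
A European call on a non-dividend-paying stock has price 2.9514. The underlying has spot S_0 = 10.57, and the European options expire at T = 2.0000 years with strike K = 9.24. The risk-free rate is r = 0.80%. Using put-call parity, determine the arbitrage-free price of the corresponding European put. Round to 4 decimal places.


Put-call parity: C - P = S_0 * exp(-qT) - K * exp(-rT).
S_0 * exp(-qT) = 10.5700 * 1.00000000 = 10.57000000
K * exp(-rT) = 9.2400 * 0.98412732 = 9.09333644
P = C - S*exp(-qT) + K*exp(-rT)
P = 2.9514 - 10.57000000 + 9.09333644 = 1.4747

Answer: Put price = 1.4747


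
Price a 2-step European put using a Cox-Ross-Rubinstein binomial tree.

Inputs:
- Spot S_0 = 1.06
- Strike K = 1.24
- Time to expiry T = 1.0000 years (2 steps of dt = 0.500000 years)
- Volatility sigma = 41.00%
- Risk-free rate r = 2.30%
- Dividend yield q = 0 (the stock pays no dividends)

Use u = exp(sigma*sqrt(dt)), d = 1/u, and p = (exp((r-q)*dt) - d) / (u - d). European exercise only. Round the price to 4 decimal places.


Answer: Price = V(0,0) = 0.2797

Derivation:
dt = T/N = 0.500000
u = exp(sigma*sqrt(dt)) = 1.336312; d = 1/u = 0.748328
p = (exp((r-q)*dt) - d) / (u - d) = 0.447696
Discount per step: exp(-r*dt) = 0.988566
Stock lattice S(k, i) with i counting down-moves:
  k=0: S(0,0) = 1.0600
  k=1: S(1,0) = 1.4165; S(1,1) = 0.7932
  k=2: S(2,0) = 1.8929; S(2,1) = 1.0600; S(2,2) = 0.5936
Terminal payoffs V(N, i) = max(K - S_T, 0):
  V(2,0) = 0.000000; V(2,1) = 0.180000; V(2,2) = 0.646405
Backward induction: V(k, i) = exp(-r*dt) * [p * V(k+1, i) + (1-p) * V(k+1, i+1)].
  V(1,0) = exp(-r*dt) * [p*0.000000 + (1-p)*0.180000] = 0.098278
  V(1,1) = exp(-r*dt) * [p*0.180000 + (1-p)*0.646405] = 0.432594
  V(0,0) = exp(-r*dt) * [p*0.098278 + (1-p)*0.432594] = 0.279687


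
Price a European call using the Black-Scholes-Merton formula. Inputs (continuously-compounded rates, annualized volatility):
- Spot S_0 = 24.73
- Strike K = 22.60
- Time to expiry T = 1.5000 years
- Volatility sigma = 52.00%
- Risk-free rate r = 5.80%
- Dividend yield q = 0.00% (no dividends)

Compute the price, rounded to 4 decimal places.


Answer: Price = 7.8939

Derivation:
d1 = (ln(S/K) + (r - q + 0.5*sigma^2) * T) / (sigma * sqrt(T)) = 0.59646202
d2 = d1 - sigma * sqrt(T) = -0.04040531
exp(-rT) = 0.91667710; exp(-qT) = 1.00000000
C = S_0 * exp(-qT) * N(d1) - K * exp(-rT) * N(d2)
N(d1) = 0.72456669; N(d2) = 0.48388500
C = 24.7300 * 1.00000000 * 0.72456669 - 22.6000 * 0.91667710 * 0.48388500 = 7.8939


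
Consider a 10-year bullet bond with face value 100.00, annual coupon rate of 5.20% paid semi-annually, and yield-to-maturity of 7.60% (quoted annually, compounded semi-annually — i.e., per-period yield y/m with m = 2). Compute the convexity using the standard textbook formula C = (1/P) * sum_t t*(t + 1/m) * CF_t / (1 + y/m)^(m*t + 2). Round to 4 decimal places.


Coupon per period c = face * coupon_rate / m = 2.600000
Periods per year m = 2; per-period yield y/m = 0.038000
Number of cashflows N = 20
Cashflows (t years, CF_t, discount factor 1/(1+y/m)^(m*t), PV):
  t = 0.5000: CF_t = 2.600000, DF = 0.963391, PV = 2.504817
  t = 1.0000: CF_t = 2.600000, DF = 0.928122, PV = 2.413118
  t = 1.5000: CF_t = 2.600000, DF = 0.894145, PV = 2.324777
  t = 2.0000: CF_t = 2.600000, DF = 0.861411, PV = 2.239669
  t = 2.5000: CF_t = 2.600000, DF = 0.829876, PV = 2.157678
  t = 3.0000: CF_t = 2.600000, DF = 0.799495, PV = 2.078688
  t = 3.5000: CF_t = 2.600000, DF = 0.770227, PV = 2.002589
  t = 4.0000: CF_t = 2.600000, DF = 0.742030, PV = 1.929277
  t = 4.5000: CF_t = 2.600000, DF = 0.714865, PV = 1.858648
  t = 5.0000: CF_t = 2.600000, DF = 0.688694, PV = 1.790605
  t = 5.5000: CF_t = 2.600000, DF = 0.663482, PV = 1.725053
  t = 6.0000: CF_t = 2.600000, DF = 0.639193, PV = 1.661901
  t = 6.5000: CF_t = 2.600000, DF = 0.615793, PV = 1.601061
  t = 7.0000: CF_t = 2.600000, DF = 0.593249, PV = 1.542448
  t = 7.5000: CF_t = 2.600000, DF = 0.571531, PV = 1.485980
  t = 8.0000: CF_t = 2.600000, DF = 0.550608, PV = 1.431580
  t = 8.5000: CF_t = 2.600000, DF = 0.530451, PV = 1.379172
  t = 9.0000: CF_t = 2.600000, DF = 0.511031, PV = 1.328682
  t = 9.5000: CF_t = 2.600000, DF = 0.492323, PV = 1.280040
  t = 10.0000: CF_t = 102.600000, DF = 0.474300, PV = 48.663158
Price P = sum_t PV_t = 83.398941
Convexity numerator sum_t t*(t + 1/m) * CF_t / (1+y/m)^(m*t + 2):
  t = 0.5000: term = 1.162388
  t = 1.0000: term = 3.359504
  t = 1.5000: term = 6.473033
  t = 2.0000: term = 10.393438
  t = 2.5000: term = 15.019419
  t = 3.0000: term = 20.257405
  t = 3.5000: term = 26.021073
  t = 4.0000: term = 32.230891
  t = 4.5000: term = 38.813694
  t = 5.0000: term = 45.702273
  t = 5.5000: term = 52.834998
  t = 6.0000: term = 60.155454
  t = 6.5000: term = 67.612103
  t = 7.0000: term = 75.157962
  t = 7.5000: term = 82.750302
  t = 8.0000: term = 90.350362
  t = 8.5000: term = 97.923080
  t = 9.0000: term = 105.436843
  t = 9.5000: term = 112.863244
  t = 10.0000: term = 4742.363972
Convexity = (1/P) * sum = 5686.881439 / 83.398941 = 68.188893

Answer: Convexity = 68.1889


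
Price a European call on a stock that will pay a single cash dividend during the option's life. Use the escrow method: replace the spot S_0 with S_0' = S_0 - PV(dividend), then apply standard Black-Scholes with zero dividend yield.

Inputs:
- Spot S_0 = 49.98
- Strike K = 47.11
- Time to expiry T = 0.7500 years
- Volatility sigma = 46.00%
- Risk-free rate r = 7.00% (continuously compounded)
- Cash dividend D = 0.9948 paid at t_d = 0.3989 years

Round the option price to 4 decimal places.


PV(D) = D * exp(-r * t_d) = 0.9948 * 0.97246324 = 0.96740643
S_0' = S_0 - PV(D) = 49.9800 - 0.96740643 = 49.01259357
d1 = (ln(S_0'/K) + (r + sigma^2/2)*T) / (sigma*sqrt(T)) = 0.43035685
d2 = d1 - sigma*sqrt(T) = 0.03198516
exp(-rT) = 0.94885432
N(d1) = 0.66653196; N(d2) = 0.51275806
C = S_0' * N(d1) - K * exp(-rT) * N(d2) = 49.01259357 * 0.66653196 - 47.1100 * 0.94885432 * 0.51275806 = 9.7479

Answer: Price = 9.7479


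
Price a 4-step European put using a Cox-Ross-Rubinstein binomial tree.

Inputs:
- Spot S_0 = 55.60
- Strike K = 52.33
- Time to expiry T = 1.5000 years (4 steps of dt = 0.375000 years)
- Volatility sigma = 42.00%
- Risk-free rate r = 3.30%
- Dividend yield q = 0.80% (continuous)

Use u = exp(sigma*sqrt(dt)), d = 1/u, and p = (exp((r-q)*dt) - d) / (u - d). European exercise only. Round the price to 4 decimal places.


dt = T/N = 0.375000
u = exp(sigma*sqrt(dt)) = 1.293299; d = 1/u = 0.773216
p = (exp((r-q)*dt) - d) / (u - d) = 0.454164
Discount per step: exp(-r*dt) = 0.987701
Stock lattice S(k, i) with i counting down-moves:
  k=0: S(0,0) = 55.6000
  k=1: S(1,0) = 71.9074; S(1,1) = 42.9908
  k=2: S(2,0) = 92.9978; S(2,1) = 55.6000; S(2,2) = 33.2412
  k=3: S(3,0) = 120.2740; S(3,1) = 71.9074; S(3,2) = 42.9908; S(3,3) = 25.7026
  k=4: S(4,0) = 155.5503; S(4,1) = 92.9978; S(4,2) = 55.6000; S(4,3) = 33.2412; S(4,4) = 19.8737
Terminal payoffs V(N, i) = max(K - S_T, 0):
  V(4,0) = 0.000000; V(4,1) = 0.000000; V(4,2) = 0.000000; V(4,3) = 19.088791; V(4,4) = 32.456295
Backward induction: V(k, i) = exp(-r*dt) * [p * V(k+1, i) + (1-p) * V(k+1, i+1)].
  V(3,0) = exp(-r*dt) * [p*0.000000 + (1-p)*0.000000] = 0.000000
  V(3,1) = exp(-r*dt) * [p*0.000000 + (1-p)*0.000000] = 0.000000
  V(3,2) = exp(-r*dt) * [p*0.000000 + (1-p)*19.088791] = 10.291209
  V(3,3) = exp(-r*dt) * [p*19.088791 + (1-p)*32.456295] = 26.060753
  V(2,0) = exp(-r*dt) * [p*0.000000 + (1-p)*0.000000] = 0.000000
  V(2,1) = exp(-r*dt) * [p*0.000000 + (1-p)*10.291209] = 5.548229
  V(2,2) = exp(-r*dt) * [p*10.291209 + (1-p)*26.060753] = 18.666366
  V(1,0) = exp(-r*dt) * [p*0.000000 + (1-p)*5.548229] = 2.991179
  V(1,1) = exp(-r*dt) * [p*5.548229 + (1-p)*18.666366] = 12.552284
  V(0,0) = exp(-r*dt) * [p*2.991179 + (1-p)*12.552284] = 8.109004

Answer: Price = V(0,0) = 8.1090


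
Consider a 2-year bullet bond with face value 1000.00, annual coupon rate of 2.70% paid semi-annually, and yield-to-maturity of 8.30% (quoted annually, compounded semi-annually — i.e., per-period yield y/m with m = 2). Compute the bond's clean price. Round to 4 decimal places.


Answer: Price = 898.7212

Derivation:
Coupon per period c = face * coupon_rate / m = 13.500000
Periods per year m = 2; per-period yield y/m = 0.041500
Number of cashflows N = 4
Cashflows (t years, CF_t, discount factor 1/(1+y/m)^(m*t), PV):
  t = 0.5000: CF_t = 13.500000, DF = 0.960154, PV = 12.962074
  t = 1.0000: CF_t = 13.500000, DF = 0.921895, PV = 12.445582
  t = 1.5000: CF_t = 13.500000, DF = 0.885161, PV = 11.949671
  t = 2.0000: CF_t = 1013.500000, DF = 0.849890, PV = 861.363879
Price P = sum_t PV_t = 898.721206


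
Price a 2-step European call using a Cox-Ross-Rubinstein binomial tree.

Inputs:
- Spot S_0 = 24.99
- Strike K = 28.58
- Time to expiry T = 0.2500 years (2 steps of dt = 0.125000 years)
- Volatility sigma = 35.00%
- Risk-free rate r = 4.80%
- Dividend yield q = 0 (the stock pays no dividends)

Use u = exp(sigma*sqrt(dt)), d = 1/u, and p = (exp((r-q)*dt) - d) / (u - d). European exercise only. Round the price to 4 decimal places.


dt = T/N = 0.125000
u = exp(sigma*sqrt(dt)) = 1.131726; d = 1/u = 0.883606
p = (exp((r-q)*dt) - d) / (u - d) = 0.493358
Discount per step: exp(-r*dt) = 0.994018
Stock lattice S(k, i) with i counting down-moves:
  k=0: S(0,0) = 24.9900
  k=1: S(1,0) = 28.2818; S(1,1) = 22.0813
  k=2: S(2,0) = 32.0073; S(2,1) = 24.9900; S(2,2) = 19.5112
Terminal payoffs V(N, i) = max(S_T - K, 0):
  V(2,0) = 3.427272; V(2,1) = 0.000000; V(2,2) = 0.000000
Backward induction: V(k, i) = exp(-r*dt) * [p * V(k+1, i) + (1-p) * V(k+1, i+1)].
  V(1,0) = exp(-r*dt) * [p*3.427272 + (1-p)*0.000000] = 1.680757
  V(1,1) = exp(-r*dt) * [p*0.000000 + (1-p)*0.000000] = 0.000000
  V(0,0) = exp(-r*dt) * [p*1.680757 + (1-p)*0.000000] = 0.824255

Answer: Price = V(0,0) = 0.8243


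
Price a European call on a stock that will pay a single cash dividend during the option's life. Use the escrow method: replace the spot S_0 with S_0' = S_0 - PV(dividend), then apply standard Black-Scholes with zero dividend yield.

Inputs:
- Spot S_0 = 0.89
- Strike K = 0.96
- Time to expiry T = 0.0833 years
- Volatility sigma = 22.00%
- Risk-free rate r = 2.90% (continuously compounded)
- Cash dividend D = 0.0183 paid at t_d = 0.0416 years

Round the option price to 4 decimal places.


PV(D) = D * exp(-r * t_d) = 0.0183 * 0.99879433 = 0.01827794
S_0' = S_0 - PV(D) = 0.8900 - 0.01827794 = 0.87172206
d1 = (ln(S_0'/K) + (r + sigma^2/2)*T) / (sigma*sqrt(T)) = -1.44940369
d2 = d1 - sigma*sqrt(T) = -1.51289952
exp(-rT) = 0.99758722
N(d1) = 0.07361244; N(d2) = 0.06515259
C = S_0' * N(d1) - K * exp(-rT) * N(d2) = 0.87172206 * 0.07361244 - 0.9600 * 0.99758722 * 0.06515259 = 0.0018

Answer: Price = 0.0018


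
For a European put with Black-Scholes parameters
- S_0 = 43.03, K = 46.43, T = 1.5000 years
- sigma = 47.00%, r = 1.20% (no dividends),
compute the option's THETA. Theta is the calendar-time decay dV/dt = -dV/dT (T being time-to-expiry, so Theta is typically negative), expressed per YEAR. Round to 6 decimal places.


Answer: Theta = -2.880405

Derivation:
d1 = 0.1869720620; d2 = -0.3886580275
phi(d1) = 0.3920296481; exp(-qT) = 1.0000000000; exp(-rT) = 0.9821610324
Theta = -S*exp(-qT)*phi(d1)*sigma/(2*sqrt(T)) + r*K*exp(-rT)*N(-d2) - q*S*exp(-qT)*N(-d1)
N(-d1) = 0.4258412690; N(-d2) = 0.6512354324; sqrt(T) = 1.2247448714
Term 1 = -43.0300 * 1.0000000000 * 0.3920296481 * 0.4700 / (2 * 1.2247448714) = -3.2367748546
Term 2 = 0.0120 * 46.4300 * 0.9821610324 * 0.6512354324 = 0.3563696009
Term 3 = 0 (no dividend yield, q = 0)
Theta = -3.2367748546 + (0.3563696009) + (0.0000000000) = -2.880405


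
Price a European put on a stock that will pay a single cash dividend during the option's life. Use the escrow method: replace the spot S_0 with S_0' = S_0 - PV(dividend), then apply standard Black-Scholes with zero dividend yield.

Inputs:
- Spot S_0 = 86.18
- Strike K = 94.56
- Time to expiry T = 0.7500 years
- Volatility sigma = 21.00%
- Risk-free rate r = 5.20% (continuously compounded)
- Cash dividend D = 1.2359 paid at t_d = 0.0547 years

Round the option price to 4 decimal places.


Answer: Price = 9.8112

Derivation:
PV(D) = D * exp(-r * t_d) = 1.2359 * 0.99715964 = 1.23238960
S_0' = S_0 - PV(D) = 86.1800 - 1.23238960 = 84.94761040
d1 = (ln(S_0'/K) + (r + sigma^2/2)*T) / (sigma*sqrt(T)) = -0.28406917
d2 = d1 - sigma*sqrt(T) = -0.46593451
exp(-rT) = 0.96175071
N(-d1) = 0.61182132; N(-d2) = 0.67936881
P = K * exp(-rT) * N(-d2) - S_0' * N(-d1) = 94.5600 * 0.96175071 * 0.67936881 - 84.94761040 * 0.61182132 = 9.8112


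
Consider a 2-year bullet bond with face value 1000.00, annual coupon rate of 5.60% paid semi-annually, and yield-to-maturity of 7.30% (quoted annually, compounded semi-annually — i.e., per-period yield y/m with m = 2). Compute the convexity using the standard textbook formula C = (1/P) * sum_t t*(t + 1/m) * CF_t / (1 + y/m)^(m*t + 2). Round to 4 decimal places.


Coupon per period c = face * coupon_rate / m = 28.000000
Periods per year m = 2; per-period yield y/m = 0.036500
Number of cashflows N = 4
Cashflows (t years, CF_t, discount factor 1/(1+y/m)^(m*t), PV):
  t = 0.5000: CF_t = 28.000000, DF = 0.964785, PV = 27.013989
  t = 1.0000: CF_t = 28.000000, DF = 0.930811, PV = 26.062701
  t = 1.5000: CF_t = 28.000000, DF = 0.898033, PV = 25.144912
  t = 2.0000: CF_t = 1028.000000, DF = 0.866409, PV = 890.668081
Price P = sum_t PV_t = 968.889683
Convexity numerator sum_t t*(t + 1/m) * CF_t / (1+y/m)^(m*t + 2):
  t = 0.5000: term = 12.572456
  t = 1.0000: term = 36.389163
  t = 1.5000: term = 70.215461
  t = 2.0000: term = 4145.217094
Convexity = (1/P) * sum = 4264.394174 / 968.889683 = 4.401321

Answer: Convexity = 4.4013


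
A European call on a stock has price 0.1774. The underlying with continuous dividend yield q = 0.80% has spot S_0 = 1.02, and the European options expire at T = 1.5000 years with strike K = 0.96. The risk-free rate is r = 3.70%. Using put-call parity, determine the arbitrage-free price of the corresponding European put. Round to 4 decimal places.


Put-call parity: C - P = S_0 * exp(-qT) - K * exp(-rT).
S_0 * exp(-qT) = 1.0200 * 0.98807171 = 1.00783315
K * exp(-rT) = 0.9600 * 0.94601202 = 0.90817154
P = C - S*exp(-qT) + K*exp(-rT)
P = 0.1774 - 1.00783315 + 0.90817154 = 0.0777

Answer: Put price = 0.0777


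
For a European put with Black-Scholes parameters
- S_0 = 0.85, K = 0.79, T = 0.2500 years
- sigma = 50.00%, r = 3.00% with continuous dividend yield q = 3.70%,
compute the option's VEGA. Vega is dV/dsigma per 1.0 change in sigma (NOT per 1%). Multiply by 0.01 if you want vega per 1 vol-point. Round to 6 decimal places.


Answer: Vega = 0.154395

Derivation:
d1 = 0.4108136161; d2 = 0.1608136161
phi(d1) = 0.3666592095; exp(-qT) = 0.9907926496; exp(-rT) = 0.9925280548
Vega = S * exp(-qT) * phi(d1) * sqrt(T) = 0.8500 * 0.9907926496 * 0.3666592095 * 0.5000000000 = 0.154395


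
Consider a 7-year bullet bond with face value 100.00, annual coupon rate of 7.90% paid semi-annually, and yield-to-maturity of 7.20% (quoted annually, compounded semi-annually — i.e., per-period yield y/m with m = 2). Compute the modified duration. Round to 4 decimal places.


Coupon per period c = face * coupon_rate / m = 3.950000
Periods per year m = 2; per-period yield y/m = 0.036000
Number of cashflows N = 14
Cashflows (t years, CF_t, discount factor 1/(1+y/m)^(m*t), PV):
  t = 0.5000: CF_t = 3.950000, DF = 0.965251, PV = 3.812741
  t = 1.0000: CF_t = 3.950000, DF = 0.931709, PV = 3.680252
  t = 1.5000: CF_t = 3.950000, DF = 0.899333, PV = 3.552367
  t = 2.0000: CF_t = 3.950000, DF = 0.868082, PV = 3.428926
  t = 2.5000: CF_t = 3.950000, DF = 0.837917, PV = 3.309774
  t = 3.0000: CF_t = 3.950000, DF = 0.808801, PV = 3.194762
  t = 3.5000: CF_t = 3.950000, DF = 0.780696, PV = 3.083747
  t = 4.0000: CF_t = 3.950000, DF = 0.753567, PV = 2.976590
  t = 4.5000: CF_t = 3.950000, DF = 0.727381, PV = 2.873157
  t = 5.0000: CF_t = 3.950000, DF = 0.702106, PV = 2.773317
  t = 5.5000: CF_t = 3.950000, DF = 0.677708, PV = 2.676947
  t = 6.0000: CF_t = 3.950000, DF = 0.654158, PV = 2.583926
  t = 6.5000: CF_t = 3.950000, DF = 0.631427, PV = 2.494137
  t = 7.0000: CF_t = 103.950000, DF = 0.609486, PV = 63.356024
Price P = sum_t PV_t = 103.796668
First compute Macaulay numerator sum_t t * PV_t:
  t * PV_t at t = 0.5000: 1.906371
  t * PV_t at t = 1.0000: 3.680252
  t * PV_t at t = 1.5000: 5.328551
  t * PV_t at t = 2.0000: 6.857851
  t * PV_t at t = 2.5000: 8.274435
  t * PV_t at t = 3.0000: 9.584287
  t * PV_t at t = 3.5000: 10.793116
  t * PV_t at t = 4.0000: 11.906361
  t * PV_t at t = 4.5000: 12.929205
  t * PV_t at t = 5.0000: 13.866586
  t * PV_t at t = 5.5000: 14.723209
  t * PV_t at t = 6.0000: 15.503555
  t * PV_t at t = 6.5000: 16.211889
  t * PV_t at t = 7.0000: 443.492171
Macaulay duration D = 575.057838 / 103.796668 = 5.540234
Modified duration = D / (1 + y/m) = 5.540234 / (1 + 0.036000) = 5.347716

Answer: Modified duration = 5.3477


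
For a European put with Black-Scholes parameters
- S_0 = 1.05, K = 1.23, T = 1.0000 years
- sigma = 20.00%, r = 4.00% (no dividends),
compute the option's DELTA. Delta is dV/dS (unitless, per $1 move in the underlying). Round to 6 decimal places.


Answer: Delta = -0.688329

Derivation:
d1 = -0.4911200261; d2 = -0.6911200261
phi(d1) = 0.3536180252; exp(-qT) = 1.0000000000; exp(-rT) = 0.9607894392
N(-d1) = 0.6883292209
Delta = -exp(-qT) * N(-d1) = -1.0000000000 * 0.6883292209 = -0.688329


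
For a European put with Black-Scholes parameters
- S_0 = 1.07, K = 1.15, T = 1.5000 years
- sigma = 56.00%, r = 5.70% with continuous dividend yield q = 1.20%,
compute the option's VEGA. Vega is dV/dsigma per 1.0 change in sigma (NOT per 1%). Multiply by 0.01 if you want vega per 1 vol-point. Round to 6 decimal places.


Answer: Vega = 0.485261

Derivation:
d1 = 0.3362168252; d2 = -0.3496403028
phi(d1) = 0.3770191074; exp(-qT) = 0.9821610324; exp(-rT) = 0.9180531431
Vega = S * exp(-qT) * phi(d1) * sqrt(T) = 1.0700 * 0.9821610324 * 0.3770191074 * 1.2247448714 = 0.485261


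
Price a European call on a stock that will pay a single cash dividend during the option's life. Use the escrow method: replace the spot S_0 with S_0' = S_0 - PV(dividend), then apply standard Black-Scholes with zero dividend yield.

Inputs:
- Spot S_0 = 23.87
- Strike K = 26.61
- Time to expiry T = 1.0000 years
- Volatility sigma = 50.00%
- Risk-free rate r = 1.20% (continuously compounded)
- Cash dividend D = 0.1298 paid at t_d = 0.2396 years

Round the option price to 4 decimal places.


Answer: Price = 3.7630

Derivation:
PV(D) = D * exp(-r * t_d) = 0.1298 * 0.99712893 = 0.12942734
S_0' = S_0 - PV(D) = 23.8700 - 0.12942734 = 23.74057266
d1 = (ln(S_0'/K) + (r + sigma^2/2)*T) / (sigma*sqrt(T)) = 0.04579685
d2 = d1 - sigma*sqrt(T) = -0.45420315
exp(-rT) = 0.98807171
N(d1) = 0.51826392; N(d2) = 0.32484131
C = S_0' * N(d1) - K * exp(-rT) * N(d2) = 23.74057266 * 0.51826392 - 26.6100 * 0.98807171 * 0.32484131 = 3.7630


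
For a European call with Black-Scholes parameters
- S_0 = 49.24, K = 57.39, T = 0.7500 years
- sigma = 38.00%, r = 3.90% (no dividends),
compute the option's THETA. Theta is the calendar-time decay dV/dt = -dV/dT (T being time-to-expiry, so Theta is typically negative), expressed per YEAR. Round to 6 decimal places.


d1 = -0.2119901676; d2 = -0.5410798211
phi(d1) = 0.3900780433; exp(-qT) = 1.0000000000; exp(-rT) = 0.9711736407
Theta = -S*exp(-qT)*phi(d1)*sigma/(2*sqrt(T)) - r*K*exp(-rT)*N(d2) + q*S*exp(-qT)*N(d1)
N(d1) = 0.4160573525; N(d2) = 0.2942262831; sqrt(T) = 0.8660254038
Term 1 = -49.2400 * 1.0000000000 * 0.3900780433 * 0.3800 / (2 * 0.8660254038) = -4.2139804743
Term 2 = -0.0390 * 57.3900 * 0.9711736407 * 0.2942262831 = -0.6395568924
Term 3 = 0 (no dividend yield, q = 0)
Theta = -4.2139804743 + (-0.6395568924) + (0.0000000000) = -4.853537

Answer: Theta = -4.853537


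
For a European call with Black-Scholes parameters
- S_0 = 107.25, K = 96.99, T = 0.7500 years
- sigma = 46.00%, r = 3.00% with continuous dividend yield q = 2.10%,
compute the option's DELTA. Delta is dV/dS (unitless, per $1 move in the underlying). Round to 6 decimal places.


d1 = 0.4685440358; d2 = 0.0701723501
phi(d1) = 0.3574694804; exp(-qT) = 0.9843733826; exp(-rT) = 0.9777512372
N(d1) = 0.6803022061
Delta = exp(-qT) * N(d1) = 0.9843733826 * 0.6803022061 = 0.669671

Answer: Delta = 0.669671


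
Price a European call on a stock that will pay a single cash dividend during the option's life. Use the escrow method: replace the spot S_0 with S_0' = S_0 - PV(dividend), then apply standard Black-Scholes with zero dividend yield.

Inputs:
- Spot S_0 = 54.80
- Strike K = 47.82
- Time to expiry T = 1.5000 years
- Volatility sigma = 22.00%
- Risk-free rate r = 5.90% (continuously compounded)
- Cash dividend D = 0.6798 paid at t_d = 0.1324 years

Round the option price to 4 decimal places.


PV(D) = D * exp(-r * t_d) = 0.6798 * 0.99221883 = 0.67451036
S_0' = S_0 - PV(D) = 54.8000 - 0.67451036 = 54.12548964
d1 = (ln(S_0'/K) + (r + sigma^2/2)*T) / (sigma*sqrt(T)) = 0.92286853
d2 = d1 - sigma*sqrt(T) = 0.65342466
exp(-rT) = 0.91530311
N(d1) = 0.82196214; N(d2) = 0.74325873
C = S_0' * N(d1) - K * exp(-rT) * N(d2) = 54.12548964 * 0.82196214 - 47.8200 * 0.91530311 * 0.74325873 = 11.9568

Answer: Price = 11.9568


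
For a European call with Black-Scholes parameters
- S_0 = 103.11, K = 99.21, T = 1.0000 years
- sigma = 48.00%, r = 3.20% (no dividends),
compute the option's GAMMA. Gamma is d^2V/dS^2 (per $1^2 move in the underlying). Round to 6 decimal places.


d1 = 0.3869949247; d2 = -0.0930050753
phi(d1) = 0.3701595800; exp(-qT) = 1.0000000000; exp(-rT) = 0.9685065821
Gamma = exp(-qT) * phi(d1) / (S * sigma * sqrt(T)) = 1.0000000000 * 0.3701595800 / (103.1100 * 0.4800 * 1.0000000000) = 0.007479

Answer: Gamma = 0.007479


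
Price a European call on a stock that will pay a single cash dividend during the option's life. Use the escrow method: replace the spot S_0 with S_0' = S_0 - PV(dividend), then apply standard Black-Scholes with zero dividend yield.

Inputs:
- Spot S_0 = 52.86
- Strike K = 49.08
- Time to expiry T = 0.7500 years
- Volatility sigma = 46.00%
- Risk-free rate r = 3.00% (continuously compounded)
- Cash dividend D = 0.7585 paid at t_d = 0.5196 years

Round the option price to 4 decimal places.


Answer: Price = 10.1311

Derivation:
PV(D) = D * exp(-r * t_d) = 0.7585 * 0.98453286 = 0.74676818
S_0' = S_0 - PV(D) = 52.8600 - 0.74676818 = 52.11323182
d1 = (ln(S_0'/K) + (r + sigma^2/2)*T) / (sigma*sqrt(T)) = 0.40619671
d2 = d1 - sigma*sqrt(T) = 0.00782502
exp(-rT) = 0.97775124
N(d1) = 0.65770096; N(d2) = 0.50312170
C = S_0' * N(d1) - K * exp(-rT) * N(d2) = 52.11323182 * 0.65770096 - 49.0800 * 0.97775124 * 0.50312170 = 10.1311


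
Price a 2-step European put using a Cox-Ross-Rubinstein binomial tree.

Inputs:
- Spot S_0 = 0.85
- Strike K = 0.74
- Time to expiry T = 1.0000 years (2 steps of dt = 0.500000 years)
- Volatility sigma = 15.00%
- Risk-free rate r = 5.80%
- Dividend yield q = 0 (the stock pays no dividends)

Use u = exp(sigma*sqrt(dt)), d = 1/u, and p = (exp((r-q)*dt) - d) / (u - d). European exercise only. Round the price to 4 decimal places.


Answer: Price = V(0,0) = 0.0075

Derivation:
dt = T/N = 0.500000
u = exp(sigma*sqrt(dt)) = 1.111895; d = 1/u = 0.899365
p = (exp((r-q)*dt) - d) / (u - d) = 0.611957
Discount per step: exp(-r*dt) = 0.971416
Stock lattice S(k, i) with i counting down-moves:
  k=0: S(0,0) = 0.8500
  k=1: S(1,0) = 0.9451; S(1,1) = 0.7645
  k=2: S(2,0) = 1.0509; S(2,1) = 0.8500; S(2,2) = 0.6875
Terminal payoffs V(N, i) = max(K - S_T, 0):
  V(2,0) = 0.000000; V(2,1) = 0.000000; V(2,2) = 0.052471
Backward induction: V(k, i) = exp(-r*dt) * [p * V(k+1, i) + (1-p) * V(k+1, i+1)].
  V(1,0) = exp(-r*dt) * [p*0.000000 + (1-p)*0.000000] = 0.000000
  V(1,1) = exp(-r*dt) * [p*0.000000 + (1-p)*0.052471] = 0.019779
  V(0,0) = exp(-r*dt) * [p*0.000000 + (1-p)*0.019779] = 0.007456


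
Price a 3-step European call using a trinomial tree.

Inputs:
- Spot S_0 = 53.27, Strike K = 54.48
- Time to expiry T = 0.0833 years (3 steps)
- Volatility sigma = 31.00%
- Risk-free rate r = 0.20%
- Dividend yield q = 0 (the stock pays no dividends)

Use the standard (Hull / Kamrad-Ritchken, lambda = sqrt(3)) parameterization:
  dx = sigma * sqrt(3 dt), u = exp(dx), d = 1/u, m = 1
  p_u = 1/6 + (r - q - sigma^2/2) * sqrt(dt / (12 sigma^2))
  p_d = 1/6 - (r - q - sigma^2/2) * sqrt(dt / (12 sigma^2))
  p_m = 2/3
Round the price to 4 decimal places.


dt = T/N = 0.027767; dx = sigma*sqrt(3*dt) = 0.089471
u = exp(dx) = 1.093596; d = 1/u = 0.914414
p_u = 0.159521, p_m = 0.666667, p_d = 0.173812
Discount per step: exp(-r*dt) = 0.999944
Stock lattice S(k, j) with j the centered position index:
  k=0: S(0,+0) = 53.2700
  k=1: S(1,-1) = 48.7109; S(1,+0) = 53.2700; S(1,+1) = 58.2559
  k=2: S(2,-2) = 44.5419; S(2,-1) = 48.7109; S(2,+0) = 53.2700; S(2,+1) = 58.2559; S(2,+2) = 63.7084
  k=3: S(3,-3) = 40.7298; S(3,-2) = 44.5419; S(3,-1) = 48.7109; S(3,+0) = 53.2700; S(3,+1) = 58.2559; S(3,+2) = 63.7084; S(3,+3) = 69.6712
Terminal payoffs V(N, j) = max(S_T - K, 0):
  V(3,-3) = 0.000000; V(3,-2) = 0.000000; V(3,-1) = 0.000000; V(3,+0) = 0.000000; V(3,+1) = 3.775861; V(3,+2) = 9.228380; V(3,+3) = 15.191232
Backward induction: V(k, j) = exp(-r*dt) * [p_u * V(k+1, j+1) + p_m * V(k+1, j) + p_d * V(k+1, j-1)]
  V(2,-2) = exp(-r*dt) * [p_u*0.000000 + p_m*0.000000 + p_d*0.000000] = 0.000000
  V(2,-1) = exp(-r*dt) * [p_u*0.000000 + p_m*0.000000 + p_d*0.000000] = 0.000000
  V(2,+0) = exp(-r*dt) * [p_u*3.775861 + p_m*0.000000 + p_d*0.000000] = 0.602296
  V(2,+1) = exp(-r*dt) * [p_u*9.228380 + p_m*3.775861 + p_d*0.000000] = 3.989140
  V(2,+2) = exp(-r*dt) * [p_u*15.191232 + p_m*9.228380 + p_d*3.775861] = 9.231353
  V(1,-1) = exp(-r*dt) * [p_u*0.602296 + p_m*0.000000 + p_d*0.000000] = 0.096074
  V(1,+0) = exp(-r*dt) * [p_u*3.989140 + p_m*0.602296 + p_d*0.000000] = 1.037825
  V(1,+1) = exp(-r*dt) * [p_u*9.231353 + p_m*3.989140 + p_d*0.602296] = 4.236473
  V(0,+0) = exp(-r*dt) * [p_u*4.236473 + p_m*1.037825 + p_d*0.096074] = 1.384312

Answer: Price = V(0,0) = 1.3843


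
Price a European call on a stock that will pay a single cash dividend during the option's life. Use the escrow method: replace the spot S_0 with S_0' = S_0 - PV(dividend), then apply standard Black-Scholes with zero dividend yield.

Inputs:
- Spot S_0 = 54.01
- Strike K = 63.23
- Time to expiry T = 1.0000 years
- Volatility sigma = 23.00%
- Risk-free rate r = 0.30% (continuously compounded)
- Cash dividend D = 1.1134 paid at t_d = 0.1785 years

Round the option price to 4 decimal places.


Answer: Price = 1.6976

Derivation:
PV(D) = D * exp(-r * t_d) = 1.1134 * 0.99946464 = 1.11280393
S_0' = S_0 - PV(D) = 54.0100 - 1.11280393 = 52.89719607
d1 = (ln(S_0'/K) + (r + sigma^2/2)*T) / (sigma*sqrt(T)) = -0.64773278
d2 = d1 - sigma*sqrt(T) = -0.87773278
exp(-rT) = 0.99700450
N(d1) = 0.25857890; N(d2) = 0.19004438
C = S_0' * N(d1) - K * exp(-rT) * N(d2) = 52.89719607 * 0.25857890 - 63.2300 * 0.99700450 * 0.19004438 = 1.6976


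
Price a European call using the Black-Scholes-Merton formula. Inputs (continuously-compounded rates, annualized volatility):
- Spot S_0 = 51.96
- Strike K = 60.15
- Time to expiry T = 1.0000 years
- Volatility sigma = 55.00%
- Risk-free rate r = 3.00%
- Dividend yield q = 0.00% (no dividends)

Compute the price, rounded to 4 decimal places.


Answer: Price = 9.0070

Derivation:
d1 = (ln(S/K) + (r - q + 0.5*sigma^2) * T) / (sigma * sqrt(T)) = 0.06342318
d2 = d1 - sigma * sqrt(T) = -0.48657682
exp(-rT) = 0.97044553; exp(-qT) = 1.00000000
C = S_0 * exp(-qT) * N(d1) - K * exp(-rT) * N(d2)
N(d1) = 0.52528524; N(d2) = 0.31327913
C = 51.9600 * 1.00000000 * 0.52528524 - 60.1500 * 0.97044553 * 0.31327913 = 9.0070


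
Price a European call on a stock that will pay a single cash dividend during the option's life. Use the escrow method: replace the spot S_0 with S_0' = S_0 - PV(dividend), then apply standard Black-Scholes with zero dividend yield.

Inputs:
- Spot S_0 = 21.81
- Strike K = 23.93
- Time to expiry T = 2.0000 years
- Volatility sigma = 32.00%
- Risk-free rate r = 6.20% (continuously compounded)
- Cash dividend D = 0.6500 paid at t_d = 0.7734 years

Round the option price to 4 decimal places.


Answer: Price = 3.8144

Derivation:
PV(D) = D * exp(-r * t_d) = 0.6500 * 0.95318068 = 0.61956744
S_0' = S_0 - PV(D) = 21.8100 - 0.61956744 = 21.19043256
d1 = (ln(S_0'/K) + (r + sigma^2/2)*T) / (sigma*sqrt(T)) = 0.23161478
d2 = d1 - sigma*sqrt(T) = -0.22093356
exp(-rT) = 0.88337984
N(d1) = 0.59158139; N(d2) = 0.41257208
C = S_0' * N(d1) - K * exp(-rT) * N(d2) = 21.19043256 * 0.59158139 - 23.9300 * 0.88337984 * 0.41257208 = 3.8144


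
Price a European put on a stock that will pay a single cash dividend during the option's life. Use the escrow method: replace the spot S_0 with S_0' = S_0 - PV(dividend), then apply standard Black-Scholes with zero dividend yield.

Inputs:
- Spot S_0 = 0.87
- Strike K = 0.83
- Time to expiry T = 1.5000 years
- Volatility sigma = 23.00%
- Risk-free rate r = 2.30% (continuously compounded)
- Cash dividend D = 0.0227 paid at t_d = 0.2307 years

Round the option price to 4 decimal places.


Answer: Price = 0.0713

Derivation:
PV(D) = D * exp(-r * t_d) = 0.0227 * 0.99470795 = 0.02257987
S_0' = S_0 - PV(D) = 0.8700 - 0.02257987 = 0.84742013
d1 = (ln(S_0'/K) + (r + sigma^2/2)*T) / (sigma*sqrt(T)) = 0.33705650
d2 = d1 - sigma*sqrt(T) = 0.05536518
exp(-rT) = 0.96608834
N(-d1) = 0.36803715; N(-d2) = 0.47792377
P = K * exp(-rT) * N(-d2) - S_0' * N(-d1) = 0.8300 * 0.96608834 * 0.47792377 - 0.84742013 * 0.36803715 = 0.0713
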